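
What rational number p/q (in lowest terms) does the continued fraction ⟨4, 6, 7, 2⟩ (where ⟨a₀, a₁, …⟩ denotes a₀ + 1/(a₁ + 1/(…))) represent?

383/92

Start with 2.
7 + 1/(2/1) = 7 + 1/2 = 15/2
6 + 1/(15/2) = 6 + 2/15 = 92/15
4 + 1/(92/15) = 4 + 15/92 = 383/92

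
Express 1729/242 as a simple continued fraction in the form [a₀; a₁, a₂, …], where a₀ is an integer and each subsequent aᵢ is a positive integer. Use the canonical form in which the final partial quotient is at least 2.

[7; 6, 1, 10, 1, 2]

1729 = 7·242 + 35, so a_0 = 7
242 = 6·35 + 32, so a_1 = 6
35 = 1·32 + 3, so a_2 = 1
32 = 10·3 + 2, so a_3 = 10
3 = 1·2 + 1, so a_4 = 1
2 = 2·1 + 0, so a_5 = 2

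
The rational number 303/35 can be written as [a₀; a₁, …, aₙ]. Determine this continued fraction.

[8; 1, 1, 1, 11]

Run the Euclidean algorithm, recording each quotient:
303 = 8·35 + 23, so a_0 = 8
35 = 1·23 + 12, so a_1 = 1
23 = 1·12 + 11, so a_2 = 1
12 = 1·11 + 1, so a_3 = 1
11 = 11·1 + 0, so a_4 = 11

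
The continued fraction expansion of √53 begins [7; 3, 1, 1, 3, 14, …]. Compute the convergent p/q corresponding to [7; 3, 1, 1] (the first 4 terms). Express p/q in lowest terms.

a_0 = 7: 7/1
a_1 = 3: 22/3
a_2 = 1: 29/4
a_3 = 1: 51/7

51/7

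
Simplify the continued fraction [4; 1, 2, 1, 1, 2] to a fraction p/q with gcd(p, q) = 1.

Start with 2.
1 + 1/(2/1) = 1 + 1/2 = 3/2
1 + 1/(3/2) = 1 + 2/3 = 5/3
2 + 1/(5/3) = 2 + 3/5 = 13/5
1 + 1/(13/5) = 1 + 5/13 = 18/13
4 + 1/(18/13) = 4 + 13/18 = 85/18

85/18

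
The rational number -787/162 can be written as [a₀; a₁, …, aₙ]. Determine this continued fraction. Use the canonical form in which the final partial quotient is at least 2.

[-5; 7, 23]

⌊-787/162⌋ = -5, remainder 23
⌊162/23⌋ = 7, remainder 1
⌊23/1⌋ = 23, remainder 0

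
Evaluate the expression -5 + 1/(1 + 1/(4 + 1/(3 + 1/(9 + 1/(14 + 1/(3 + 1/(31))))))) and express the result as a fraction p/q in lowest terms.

Start with 31.
3 + 1/(31/1) = 3 + 1/31 = 94/31
14 + 1/(94/31) = 14 + 31/94 = 1347/94
9 + 1/(1347/94) = 9 + 94/1347 = 12217/1347
3 + 1/(12217/1347) = 3 + 1347/12217 = 37998/12217
4 + 1/(37998/12217) = 4 + 12217/37998 = 164209/37998
1 + 1/(164209/37998) = 1 + 37998/164209 = 202207/164209
-5 + 1/(202207/164209) = -5 + 164209/202207 = -846826/202207

-846826/202207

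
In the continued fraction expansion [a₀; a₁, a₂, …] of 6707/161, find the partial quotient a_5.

⌊6707/161⌋ = 41, remainder 106
⌊161/106⌋ = 1, remainder 55
⌊106/55⌋ = 1, remainder 51
⌊55/51⌋ = 1, remainder 4
⌊51/4⌋ = 12, remainder 3
⌊4/3⌋ = 1, remainder 1

1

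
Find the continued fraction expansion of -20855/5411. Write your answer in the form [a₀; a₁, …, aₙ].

[-4; 6, 1, 6, 22, 2, 2]

Run the Euclidean algorithm, recording each quotient:
⌊-20855/5411⌋ = -4, remainder 789
⌊5411/789⌋ = 6, remainder 677
⌊789/677⌋ = 1, remainder 112
⌊677/112⌋ = 6, remainder 5
⌊112/5⌋ = 22, remainder 2
⌊5/2⌋ = 2, remainder 1
⌊2/1⌋ = 2, remainder 0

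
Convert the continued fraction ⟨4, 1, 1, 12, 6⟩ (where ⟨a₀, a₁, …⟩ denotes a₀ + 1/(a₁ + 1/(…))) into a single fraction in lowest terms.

a_0 = 4: 4/1
a_1 = 1: 5/1
a_2 = 1: 9/2
a_3 = 12: 113/25
a_4 = 6: 687/152

687/152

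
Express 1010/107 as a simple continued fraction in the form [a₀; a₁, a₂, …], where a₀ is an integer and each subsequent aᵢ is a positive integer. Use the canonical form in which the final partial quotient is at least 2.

[9; 2, 3, 1, 1, 1, 1, 2]

⌊1010/107⌋ = 9, remainder 47
⌊107/47⌋ = 2, remainder 13
⌊47/13⌋ = 3, remainder 8
⌊13/8⌋ = 1, remainder 5
⌊8/5⌋ = 1, remainder 3
⌊5/3⌋ = 1, remainder 2
⌊3/2⌋ = 1, remainder 1
⌊2/1⌋ = 2, remainder 0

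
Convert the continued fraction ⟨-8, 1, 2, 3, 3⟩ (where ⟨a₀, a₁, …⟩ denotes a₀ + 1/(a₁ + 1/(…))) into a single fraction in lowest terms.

-241/33

a_0 = -8: -8/1
a_1 = 1: -7/1
a_2 = 2: -22/3
a_3 = 3: -73/10
a_4 = 3: -241/33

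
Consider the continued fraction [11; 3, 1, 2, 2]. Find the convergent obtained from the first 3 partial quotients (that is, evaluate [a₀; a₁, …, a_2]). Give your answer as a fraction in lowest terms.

45/4

a_0 = 11: 11/1
a_1 = 3: 34/3
a_2 = 1: 45/4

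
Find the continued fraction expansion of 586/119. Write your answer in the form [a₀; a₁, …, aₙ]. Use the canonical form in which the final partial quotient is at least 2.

[4; 1, 12, 4, 2]

Apply division with remainder until the remainder is 0:
586 ÷ 119 → quotient 4, remainder 110
119 ÷ 110 → quotient 1, remainder 9
110 ÷ 9 → quotient 12, remainder 2
9 ÷ 2 → quotient 4, remainder 1
2 ÷ 1 → quotient 2, remainder 0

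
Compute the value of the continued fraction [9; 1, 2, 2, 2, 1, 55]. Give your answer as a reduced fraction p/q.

Start with 55.
1 + 1/(55/1) = 1 + 1/55 = 56/55
2 + 1/(56/55) = 2 + 55/56 = 167/56
2 + 1/(167/56) = 2 + 56/167 = 390/167
2 + 1/(390/167) = 2 + 167/390 = 947/390
1 + 1/(947/390) = 1 + 390/947 = 1337/947
9 + 1/(1337/947) = 9 + 947/1337 = 12980/1337

12980/1337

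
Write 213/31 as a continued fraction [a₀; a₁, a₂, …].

⌊213/31⌋ = 6, remainder 27
⌊31/27⌋ = 1, remainder 4
⌊27/4⌋ = 6, remainder 3
⌊4/3⌋ = 1, remainder 1
⌊3/1⌋ = 3, remainder 0

[6; 1, 6, 1, 3]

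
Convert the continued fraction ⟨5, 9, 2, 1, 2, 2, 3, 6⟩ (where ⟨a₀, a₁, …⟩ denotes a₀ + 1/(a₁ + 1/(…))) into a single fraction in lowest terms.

19569/3832

a_0 = 5: 5/1
a_1 = 9: 46/9
a_2 = 2: 97/19
a_3 = 1: 143/28
a_4 = 2: 383/75
a_5 = 2: 909/178
a_6 = 3: 3110/609
a_7 = 6: 19569/3832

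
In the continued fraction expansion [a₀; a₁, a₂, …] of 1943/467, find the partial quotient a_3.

2

⌊1943/467⌋ = 4, remainder 75
⌊467/75⌋ = 6, remainder 17
⌊75/17⌋ = 4, remainder 7
⌊17/7⌋ = 2, remainder 3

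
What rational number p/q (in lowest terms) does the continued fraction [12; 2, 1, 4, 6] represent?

a_0 = 12: 12/1
a_1 = 2: 25/2
a_2 = 1: 37/3
a_3 = 4: 173/14
a_4 = 6: 1075/87

1075/87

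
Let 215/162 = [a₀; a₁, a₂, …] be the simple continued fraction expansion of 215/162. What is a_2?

215 ÷ 162 → quotient 1, remainder 53
162 ÷ 53 → quotient 3, remainder 3
53 ÷ 3 → quotient 17, remainder 2

17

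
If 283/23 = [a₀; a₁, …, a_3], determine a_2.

3

⌊283/23⌋ = 12, remainder 7
⌊23/7⌋ = 3, remainder 2
⌊7/2⌋ = 3, remainder 1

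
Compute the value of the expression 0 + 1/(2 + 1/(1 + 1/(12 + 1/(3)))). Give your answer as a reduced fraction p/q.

Start with 3.
12 + 1/(3/1) = 12 + 1/3 = 37/3
1 + 1/(37/3) = 1 + 3/37 = 40/37
2 + 1/(40/37) = 2 + 37/40 = 117/40
0 + 1/(117/40) = 0 + 40/117 = 40/117

40/117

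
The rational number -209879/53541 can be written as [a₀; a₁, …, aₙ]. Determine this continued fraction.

[-4; 12, 2, 49, 3, 14]

Apply division with remainder until the remainder is 0:
⌊-209879/53541⌋ = -4, remainder 4285
⌊53541/4285⌋ = 12, remainder 2121
⌊4285/2121⌋ = 2, remainder 43
⌊2121/43⌋ = 49, remainder 14
⌊43/14⌋ = 3, remainder 1
⌊14/1⌋ = 14, remainder 0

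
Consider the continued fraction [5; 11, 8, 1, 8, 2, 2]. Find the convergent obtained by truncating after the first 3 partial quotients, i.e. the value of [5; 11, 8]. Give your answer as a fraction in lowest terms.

453/89

Start with 8.
11 + 1/(8/1) = 11 + 1/8 = 89/8
5 + 1/(89/8) = 5 + 8/89 = 453/89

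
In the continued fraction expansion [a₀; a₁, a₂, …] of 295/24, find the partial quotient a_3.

295 = 12·24 + 7, so a_0 = 12
24 = 3·7 + 3, so a_1 = 3
7 = 2·3 + 1, so a_2 = 2
3 = 3·1 + 0, so a_3 = 3

3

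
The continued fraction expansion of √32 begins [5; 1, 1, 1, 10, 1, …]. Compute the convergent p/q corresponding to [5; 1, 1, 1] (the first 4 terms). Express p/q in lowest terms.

17/3

a_0 = 5: 5/1
a_1 = 1: 6/1
a_2 = 1: 11/2
a_3 = 1: 17/3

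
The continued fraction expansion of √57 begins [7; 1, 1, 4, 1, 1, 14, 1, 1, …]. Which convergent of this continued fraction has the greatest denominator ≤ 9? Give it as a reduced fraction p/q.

a_0 = 7: 7/1  (≤ bound)
a_1 = 1: 8/1  (≤ bound)
a_2 = 1: 15/2  (≤ bound)
a_3 = 4: 68/9  (≤ bound)
a_4 = 1: 83/11  (> 9, stop)

68/9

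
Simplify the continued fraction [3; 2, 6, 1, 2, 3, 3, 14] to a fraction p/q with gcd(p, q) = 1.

Compute successive convergents:
a_0 = 3: 3/1
a_1 = 2: 7/2
a_2 = 6: 45/13
a_3 = 1: 52/15
a_4 = 2: 149/43
a_5 = 3: 499/144
a_6 = 3: 1646/475
a_7 = 14: 23543/6794

23543/6794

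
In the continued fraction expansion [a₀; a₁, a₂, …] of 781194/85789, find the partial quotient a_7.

781194 ÷ 85789 → quotient 9, remainder 9093
85789 ÷ 9093 → quotient 9, remainder 3952
9093 ÷ 3952 → quotient 2, remainder 1189
3952 ÷ 1189 → quotient 3, remainder 385
1189 ÷ 385 → quotient 3, remainder 34
385 ÷ 34 → quotient 11, remainder 11
34 ÷ 11 → quotient 3, remainder 1
11 ÷ 1 → quotient 11, remainder 0

11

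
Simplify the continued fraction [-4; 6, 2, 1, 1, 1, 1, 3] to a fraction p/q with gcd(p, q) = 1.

Collapse the nested fraction from the inside out:
Start with 3.
1 + 1/(3/1) = 1 + 1/3 = 4/3
1 + 1/(4/3) = 1 + 3/4 = 7/4
1 + 1/(7/4) = 1 + 4/7 = 11/7
1 + 1/(11/7) = 1 + 7/11 = 18/11
2 + 1/(18/11) = 2 + 11/18 = 47/18
6 + 1/(47/18) = 6 + 18/47 = 300/47
-4 + 1/(300/47) = -4 + 47/300 = -1153/300

-1153/300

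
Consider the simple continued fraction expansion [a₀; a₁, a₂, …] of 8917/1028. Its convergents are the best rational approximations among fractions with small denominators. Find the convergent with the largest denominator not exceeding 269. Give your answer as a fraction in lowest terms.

a_0 = 8: 8/1  (≤ bound)
a_1 = 1: 9/1  (≤ bound)
a_2 = 2: 26/3  (≤ bound)
a_3 = 14: 373/43  (≤ bound)
a_4 = 1: 399/46  (≤ bound)
a_5 = 1: 772/89  (≤ bound)
a_6 = 3: 2715/313  (> 269, stop)

772/89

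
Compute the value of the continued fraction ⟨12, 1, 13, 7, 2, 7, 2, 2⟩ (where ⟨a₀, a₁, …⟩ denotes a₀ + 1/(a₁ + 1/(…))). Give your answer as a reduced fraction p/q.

Start with 2.
2 + 1/(2/1) = 2 + 1/2 = 5/2
7 + 1/(5/2) = 7 + 2/5 = 37/5
2 + 1/(37/5) = 2 + 5/37 = 79/37
7 + 1/(79/37) = 7 + 37/79 = 590/79
13 + 1/(590/79) = 13 + 79/590 = 7749/590
1 + 1/(7749/590) = 1 + 590/7749 = 8339/7749
12 + 1/(8339/7749) = 12 + 7749/8339 = 107817/8339

107817/8339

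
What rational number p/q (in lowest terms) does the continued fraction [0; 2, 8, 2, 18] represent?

314/665

a_0 = 0: 0/1
a_1 = 2: 1/2
a_2 = 8: 8/17
a_3 = 2: 17/36
a_4 = 18: 314/665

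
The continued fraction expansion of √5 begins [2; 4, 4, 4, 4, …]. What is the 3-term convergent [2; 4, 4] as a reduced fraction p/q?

38/17

a_0 = 2: 2/1
a_1 = 4: 9/4
a_2 = 4: 38/17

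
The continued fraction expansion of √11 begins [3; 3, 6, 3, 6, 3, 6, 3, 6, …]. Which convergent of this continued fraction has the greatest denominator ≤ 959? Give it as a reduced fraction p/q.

1257/379

a_0 = 3: 3/1  (≤ bound)
a_1 = 3: 10/3  (≤ bound)
a_2 = 6: 63/19  (≤ bound)
a_3 = 3: 199/60  (≤ bound)
a_4 = 6: 1257/379  (≤ bound)
a_5 = 3: 3970/1197  (> 959, stop)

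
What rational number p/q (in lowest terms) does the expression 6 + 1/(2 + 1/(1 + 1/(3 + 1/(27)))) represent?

Start with 27.
3 + 1/(27/1) = 3 + 1/27 = 82/27
1 + 1/(82/27) = 1 + 27/82 = 109/82
2 + 1/(109/82) = 2 + 82/109 = 300/109
6 + 1/(300/109) = 6 + 109/300 = 1909/300

1909/300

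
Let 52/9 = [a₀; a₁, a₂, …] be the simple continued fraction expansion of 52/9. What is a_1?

Apply division with remainder until the remainder is 0:
52 ÷ 9 → quotient 5, remainder 7
9 ÷ 7 → quotient 1, remainder 2

1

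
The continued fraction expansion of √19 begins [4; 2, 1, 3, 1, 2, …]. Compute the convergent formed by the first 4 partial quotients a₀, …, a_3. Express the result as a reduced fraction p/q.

48/11

a_0 = 4: 4/1
a_1 = 2: 9/2
a_2 = 1: 13/3
a_3 = 3: 48/11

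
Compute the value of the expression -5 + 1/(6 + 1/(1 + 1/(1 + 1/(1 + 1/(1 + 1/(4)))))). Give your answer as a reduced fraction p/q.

-737/152

a_0 = -5: -5/1
a_1 = 6: -29/6
a_2 = 1: -34/7
a_3 = 1: -63/13
a_4 = 1: -97/20
a_5 = 1: -160/33
a_6 = 4: -737/152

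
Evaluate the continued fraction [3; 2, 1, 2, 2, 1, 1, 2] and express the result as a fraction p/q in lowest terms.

Work from the innermost term outward:
Start with 2.
1 + 1/(2/1) = 1 + 1/2 = 3/2
1 + 1/(3/2) = 1 + 2/3 = 5/3
2 + 1/(5/3) = 2 + 3/5 = 13/5
2 + 1/(13/5) = 2 + 5/13 = 31/13
1 + 1/(31/13) = 1 + 13/31 = 44/31
2 + 1/(44/31) = 2 + 31/44 = 119/44
3 + 1/(119/44) = 3 + 44/119 = 401/119

401/119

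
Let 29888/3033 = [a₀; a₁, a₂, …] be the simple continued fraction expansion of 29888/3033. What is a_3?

1

⌊29888/3033⌋ = 9, remainder 2591
⌊3033/2591⌋ = 1, remainder 442
⌊2591/442⌋ = 5, remainder 381
⌊442/381⌋ = 1, remainder 61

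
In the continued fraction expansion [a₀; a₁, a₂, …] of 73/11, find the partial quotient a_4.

3

⌊73/11⌋ = 6, remainder 7
⌊11/7⌋ = 1, remainder 4
⌊7/4⌋ = 1, remainder 3
⌊4/3⌋ = 1, remainder 1
⌊3/1⌋ = 3, remainder 0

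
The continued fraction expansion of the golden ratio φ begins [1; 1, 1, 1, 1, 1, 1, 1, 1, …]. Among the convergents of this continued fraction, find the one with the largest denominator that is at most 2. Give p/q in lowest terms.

3/2

a_0 = 1: 1/1  (≤ bound)
a_1 = 1: 2/1  (≤ bound)
a_2 = 1: 3/2  (≤ bound)
a_3 = 1: 5/3  (> 2, stop)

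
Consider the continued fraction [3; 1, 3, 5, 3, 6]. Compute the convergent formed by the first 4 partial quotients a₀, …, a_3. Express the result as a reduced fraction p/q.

79/21

Start with 5.
3 + 1/(5/1) = 3 + 1/5 = 16/5
1 + 1/(16/5) = 1 + 5/16 = 21/16
3 + 1/(21/16) = 3 + 16/21 = 79/21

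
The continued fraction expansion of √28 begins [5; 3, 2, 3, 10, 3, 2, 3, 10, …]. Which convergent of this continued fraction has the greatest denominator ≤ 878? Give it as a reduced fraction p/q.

List convergents until the denominator exceeds the bound:
a_0 = 5: 5/1  (≤ bound)
a_1 = 3: 16/3  (≤ bound)
a_2 = 2: 37/7  (≤ bound)
a_3 = 3: 127/24  (≤ bound)
a_4 = 10: 1307/247  (≤ bound)
a_5 = 3: 4048/765  (≤ bound)
a_6 = 2: 9403/1777  (> 878, stop)

4048/765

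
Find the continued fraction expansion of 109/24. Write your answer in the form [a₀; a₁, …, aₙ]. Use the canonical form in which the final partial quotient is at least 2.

⌊109/24⌋ = 4, remainder 13
⌊24/13⌋ = 1, remainder 11
⌊13/11⌋ = 1, remainder 2
⌊11/2⌋ = 5, remainder 1
⌊2/1⌋ = 2, remainder 0

[4; 1, 1, 5, 2]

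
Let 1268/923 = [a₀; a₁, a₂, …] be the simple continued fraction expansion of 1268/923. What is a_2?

1268 = 1·923 + 345, so a_0 = 1
923 = 2·345 + 233, so a_1 = 2
345 = 1·233 + 112, so a_2 = 1

1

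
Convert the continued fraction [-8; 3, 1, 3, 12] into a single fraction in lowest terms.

-1423/184

Use the convergent recurrence hₖ = aₖ·hₖ₋₁ + hₖ₋₂ (and likewise for the denominators kₖ):
a_0 = -8: -8/1
a_1 = 3: -23/3
a_2 = 1: -31/4
a_3 = 3: -116/15
a_4 = 12: -1423/184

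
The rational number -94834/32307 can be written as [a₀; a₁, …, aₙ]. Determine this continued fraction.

[-3; 15, 2, 12, 13, 1, 5]

Run the Euclidean algorithm, recording each quotient:
⌊-94834/32307⌋ = -3, remainder 2087
⌊32307/2087⌋ = 15, remainder 1002
⌊2087/1002⌋ = 2, remainder 83
⌊1002/83⌋ = 12, remainder 6
⌊83/6⌋ = 13, remainder 5
⌊6/5⌋ = 1, remainder 1
⌊5/1⌋ = 5, remainder 0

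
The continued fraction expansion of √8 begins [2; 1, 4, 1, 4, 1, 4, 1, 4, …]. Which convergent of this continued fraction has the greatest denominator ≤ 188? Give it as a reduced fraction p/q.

478/169

List convergents until the denominator exceeds the bound:
a_0 = 2: 2/1  (≤ bound)
a_1 = 1: 3/1  (≤ bound)
a_2 = 4: 14/5  (≤ bound)
a_3 = 1: 17/6  (≤ bound)
a_4 = 4: 82/29  (≤ bound)
a_5 = 1: 99/35  (≤ bound)
a_6 = 4: 478/169  (≤ bound)
a_7 = 1: 577/204  (> 188, stop)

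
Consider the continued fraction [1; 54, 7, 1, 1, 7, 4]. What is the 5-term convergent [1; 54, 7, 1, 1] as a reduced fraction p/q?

Compute successive convergents:
a_0 = 1: 1/1
a_1 = 54: 55/54
a_2 = 7: 386/379
a_3 = 1: 441/433
a_4 = 1: 827/812

827/812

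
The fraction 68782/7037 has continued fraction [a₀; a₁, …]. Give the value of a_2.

3

⌊68782/7037⌋ = 9, remainder 5449
⌊7037/5449⌋ = 1, remainder 1588
⌊5449/1588⌋ = 3, remainder 685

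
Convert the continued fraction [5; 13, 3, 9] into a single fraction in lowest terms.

1893/373

Compute successive convergents:
a_0 = 5: 5/1
a_1 = 13: 66/13
a_2 = 3: 203/40
a_3 = 9: 1893/373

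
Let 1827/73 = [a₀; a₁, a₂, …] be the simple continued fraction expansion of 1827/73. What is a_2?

1827 = 25·73 + 2, so a_0 = 25
73 = 36·2 + 1, so a_1 = 36
2 = 2·1 + 0, so a_2 = 2

2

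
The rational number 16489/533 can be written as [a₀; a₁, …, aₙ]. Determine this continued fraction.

16489 = 30·533 + 499, so a_0 = 30
533 = 1·499 + 34, so a_1 = 1
499 = 14·34 + 23, so a_2 = 14
34 = 1·23 + 11, so a_3 = 1
23 = 2·11 + 1, so a_4 = 2
11 = 11·1 + 0, so a_5 = 11

[30; 1, 14, 1, 2, 11]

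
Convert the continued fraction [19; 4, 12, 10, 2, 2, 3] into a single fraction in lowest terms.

Start with 3.
2 + 1/(3/1) = 2 + 1/3 = 7/3
2 + 1/(7/3) = 2 + 3/7 = 17/7
10 + 1/(17/7) = 10 + 7/17 = 177/17
12 + 1/(177/17) = 12 + 17/177 = 2141/177
4 + 1/(2141/177) = 4 + 177/2141 = 8741/2141
19 + 1/(8741/2141) = 19 + 2141/8741 = 168220/8741

168220/8741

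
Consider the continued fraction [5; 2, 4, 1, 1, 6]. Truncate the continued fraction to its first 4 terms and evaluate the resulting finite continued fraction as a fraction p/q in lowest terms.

Start with 1.
4 + 1/(1/1) = 4 + 1/1 = 5/1
2 + 1/(5/1) = 2 + 1/5 = 11/5
5 + 1/(11/5) = 5 + 5/11 = 60/11

60/11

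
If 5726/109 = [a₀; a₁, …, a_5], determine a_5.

2

5726 = 52·109 + 58, so a_0 = 52
109 = 1·58 + 51, so a_1 = 1
58 = 1·51 + 7, so a_2 = 1
51 = 7·7 + 2, so a_3 = 7
7 = 3·2 + 1, so a_4 = 3
2 = 2·1 + 0, so a_5 = 2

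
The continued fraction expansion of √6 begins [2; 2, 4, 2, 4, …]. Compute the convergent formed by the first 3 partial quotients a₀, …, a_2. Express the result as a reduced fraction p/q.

Work from the innermost term outward:
Start with 4.
2 + 1/(4/1) = 2 + 1/4 = 9/4
2 + 1/(9/4) = 2 + 4/9 = 22/9

22/9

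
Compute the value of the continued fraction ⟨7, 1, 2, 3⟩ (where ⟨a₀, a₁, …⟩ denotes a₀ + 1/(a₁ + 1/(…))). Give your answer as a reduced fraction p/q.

77/10

Start with 3.
2 + 1/(3/1) = 2 + 1/3 = 7/3
1 + 1/(7/3) = 1 + 3/7 = 10/7
7 + 1/(10/7) = 7 + 7/10 = 77/10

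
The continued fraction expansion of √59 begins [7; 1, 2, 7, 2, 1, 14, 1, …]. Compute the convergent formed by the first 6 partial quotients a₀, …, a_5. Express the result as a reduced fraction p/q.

530/69

a_0 = 7: 7/1
a_1 = 1: 8/1
a_2 = 2: 23/3
a_3 = 7: 169/22
a_4 = 2: 361/47
a_5 = 1: 530/69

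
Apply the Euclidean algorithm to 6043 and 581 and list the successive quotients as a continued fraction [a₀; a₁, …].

[10; 2, 2, 38, 3]

⌊6043/581⌋ = 10, remainder 233
⌊581/233⌋ = 2, remainder 115
⌊233/115⌋ = 2, remainder 3
⌊115/3⌋ = 38, remainder 1
⌊3/1⌋ = 3, remainder 0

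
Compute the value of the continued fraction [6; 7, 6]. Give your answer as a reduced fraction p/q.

264/43

Starting at the tail and folding back:
Start with 6.
7 + 1/(6/1) = 7 + 1/6 = 43/6
6 + 1/(43/6) = 6 + 6/43 = 264/43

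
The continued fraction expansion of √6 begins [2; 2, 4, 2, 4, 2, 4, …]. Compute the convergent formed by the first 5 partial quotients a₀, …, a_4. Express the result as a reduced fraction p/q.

218/89

Build up convergents one term at a time:
a_0 = 2: 2/1
a_1 = 2: 5/2
a_2 = 4: 22/9
a_3 = 2: 49/20
a_4 = 4: 218/89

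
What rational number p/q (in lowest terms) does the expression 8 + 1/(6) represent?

49/6

Start with 6.
8 + 1/(6/1) = 8 + 1/6 = 49/6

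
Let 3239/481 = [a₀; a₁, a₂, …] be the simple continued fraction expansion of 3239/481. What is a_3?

1

Apply division with remainder until the remainder is 0:
3239 ÷ 481 → quotient 6, remainder 353
481 ÷ 353 → quotient 1, remainder 128
353 ÷ 128 → quotient 2, remainder 97
128 ÷ 97 → quotient 1, remainder 31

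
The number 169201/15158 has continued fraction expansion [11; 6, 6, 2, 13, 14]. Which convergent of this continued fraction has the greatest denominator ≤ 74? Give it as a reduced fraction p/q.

413/37

a_0 = 11: 11/1  (≤ bound)
a_1 = 6: 67/6  (≤ bound)
a_2 = 6: 413/37  (≤ bound)
a_3 = 2: 893/80  (> 74, stop)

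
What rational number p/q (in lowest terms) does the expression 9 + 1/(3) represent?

Work from the innermost term outward:
Start with 3.
9 + 1/(3/1) = 9 + 1/3 = 28/3

28/3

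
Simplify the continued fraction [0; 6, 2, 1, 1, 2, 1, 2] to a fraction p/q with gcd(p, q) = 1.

Start with 2.
1 + 1/(2/1) = 1 + 1/2 = 3/2
2 + 1/(3/2) = 2 + 2/3 = 8/3
1 + 1/(8/3) = 1 + 3/8 = 11/8
1 + 1/(11/8) = 1 + 8/11 = 19/11
2 + 1/(19/11) = 2 + 11/19 = 49/19
6 + 1/(49/19) = 6 + 19/49 = 313/49
0 + 1/(313/49) = 0 + 49/313 = 49/313

49/313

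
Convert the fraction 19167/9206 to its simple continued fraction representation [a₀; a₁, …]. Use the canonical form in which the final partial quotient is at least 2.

19167 ÷ 9206 → quotient 2, remainder 755
9206 ÷ 755 → quotient 12, remainder 146
755 ÷ 146 → quotient 5, remainder 25
146 ÷ 25 → quotient 5, remainder 21
25 ÷ 21 → quotient 1, remainder 4
21 ÷ 4 → quotient 5, remainder 1
4 ÷ 1 → quotient 4, remainder 0

[2; 12, 5, 5, 1, 5, 4]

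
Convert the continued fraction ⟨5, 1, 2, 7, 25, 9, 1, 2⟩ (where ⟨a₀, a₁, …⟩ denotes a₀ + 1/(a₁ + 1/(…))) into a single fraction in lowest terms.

91493/16103

Compute successive convergents:
a_0 = 5: 5/1
a_1 = 1: 6/1
a_2 = 2: 17/3
a_3 = 7: 125/22
a_4 = 25: 3142/553
a_5 = 9: 28403/4999
a_6 = 1: 31545/5552
a_7 = 2: 91493/16103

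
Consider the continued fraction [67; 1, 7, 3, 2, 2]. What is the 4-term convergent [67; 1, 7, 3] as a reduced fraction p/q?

1697/25

Start with 3.
7 + 1/(3/1) = 7 + 1/3 = 22/3
1 + 1/(22/3) = 1 + 3/22 = 25/22
67 + 1/(25/22) = 67 + 22/25 = 1697/25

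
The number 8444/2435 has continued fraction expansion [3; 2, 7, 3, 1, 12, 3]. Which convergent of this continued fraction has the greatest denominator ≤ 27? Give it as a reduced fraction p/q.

52/15

a_0 = 3: 3/1  (≤ bound)
a_1 = 2: 7/2  (≤ bound)
a_2 = 7: 52/15  (≤ bound)
a_3 = 3: 163/47  (> 27, stop)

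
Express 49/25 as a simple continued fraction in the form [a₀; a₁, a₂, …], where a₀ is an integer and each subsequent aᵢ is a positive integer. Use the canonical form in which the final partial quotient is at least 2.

49 = 1·25 + 24, so a_0 = 1
25 = 1·24 + 1, so a_1 = 1
24 = 24·1 + 0, so a_2 = 24

[1; 1, 24]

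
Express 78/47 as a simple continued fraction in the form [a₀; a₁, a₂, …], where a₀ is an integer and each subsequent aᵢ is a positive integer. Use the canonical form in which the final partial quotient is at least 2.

78 ÷ 47 → quotient 1, remainder 31
47 ÷ 31 → quotient 1, remainder 16
31 ÷ 16 → quotient 1, remainder 15
16 ÷ 15 → quotient 1, remainder 1
15 ÷ 1 → quotient 15, remainder 0

[1; 1, 1, 1, 15]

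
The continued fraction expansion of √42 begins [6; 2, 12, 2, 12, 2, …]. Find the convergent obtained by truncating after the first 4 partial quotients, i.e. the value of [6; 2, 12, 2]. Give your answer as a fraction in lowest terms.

Start with 2.
12 + 1/(2/1) = 12 + 1/2 = 25/2
2 + 1/(25/2) = 2 + 2/25 = 52/25
6 + 1/(52/25) = 6 + 25/52 = 337/52

337/52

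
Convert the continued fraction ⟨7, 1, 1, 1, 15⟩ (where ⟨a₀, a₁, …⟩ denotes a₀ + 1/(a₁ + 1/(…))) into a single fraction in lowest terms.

Build up convergents one term at a time:
a_0 = 7: 7/1
a_1 = 1: 8/1
a_2 = 1: 15/2
a_3 = 1: 23/3
a_4 = 15: 360/47

360/47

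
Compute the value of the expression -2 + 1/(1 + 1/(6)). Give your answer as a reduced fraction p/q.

-8/7

Compute successive convergents:
a_0 = -2: -2/1
a_1 = 1: -1/1
a_2 = 6: -8/7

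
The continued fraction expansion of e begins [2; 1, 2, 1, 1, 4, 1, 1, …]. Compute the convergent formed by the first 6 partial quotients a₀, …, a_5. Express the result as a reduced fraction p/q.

87/32

Start with 4.
1 + 1/(4/1) = 1 + 1/4 = 5/4
1 + 1/(5/4) = 1 + 4/5 = 9/5
2 + 1/(9/5) = 2 + 5/9 = 23/9
1 + 1/(23/9) = 1 + 9/23 = 32/23
2 + 1/(32/23) = 2 + 23/32 = 87/32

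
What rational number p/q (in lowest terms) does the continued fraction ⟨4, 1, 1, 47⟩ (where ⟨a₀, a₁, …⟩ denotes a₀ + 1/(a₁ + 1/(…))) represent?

428/95

a_0 = 4: 4/1
a_1 = 1: 5/1
a_2 = 1: 9/2
a_3 = 47: 428/95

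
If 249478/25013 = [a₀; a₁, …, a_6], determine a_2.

249478 ÷ 25013 → quotient 9, remainder 24361
25013 ÷ 24361 → quotient 1, remainder 652
24361 ÷ 652 → quotient 37, remainder 237

37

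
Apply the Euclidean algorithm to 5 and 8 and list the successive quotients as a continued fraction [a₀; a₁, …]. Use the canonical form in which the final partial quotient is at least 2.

5 ÷ 8 → quotient 0, remainder 5
8 ÷ 5 → quotient 1, remainder 3
5 ÷ 3 → quotient 1, remainder 2
3 ÷ 2 → quotient 1, remainder 1
2 ÷ 1 → quotient 2, remainder 0

[0; 1, 1, 1, 2]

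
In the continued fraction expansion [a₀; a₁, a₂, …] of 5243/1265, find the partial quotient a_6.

2

5243 = 4·1265 + 183, so a_0 = 4
1265 = 6·183 + 167, so a_1 = 6
183 = 1·167 + 16, so a_2 = 1
167 = 10·16 + 7, so a_3 = 10
16 = 2·7 + 2, so a_4 = 2
7 = 3·2 + 1, so a_5 = 3
2 = 2·1 + 0, so a_6 = 2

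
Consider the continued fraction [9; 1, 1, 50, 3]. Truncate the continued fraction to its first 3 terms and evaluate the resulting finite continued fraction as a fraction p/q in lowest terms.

19/2

Start with 1.
1 + 1/(1/1) = 1 + 1/1 = 2/1
9 + 1/(2/1) = 9 + 1/2 = 19/2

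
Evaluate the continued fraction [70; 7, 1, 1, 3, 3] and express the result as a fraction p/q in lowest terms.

Start with 3.
3 + 1/(3/1) = 3 + 1/3 = 10/3
1 + 1/(10/3) = 1 + 3/10 = 13/10
1 + 1/(13/10) = 1 + 10/13 = 23/13
7 + 1/(23/13) = 7 + 13/23 = 174/23
70 + 1/(174/23) = 70 + 23/174 = 12203/174

12203/174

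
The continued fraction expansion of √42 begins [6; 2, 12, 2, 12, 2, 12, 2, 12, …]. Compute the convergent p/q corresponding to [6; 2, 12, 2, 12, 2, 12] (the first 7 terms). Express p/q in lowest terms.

Use the convergent recurrence hₖ = aₖ·hₖ₋₁ + hₖ₋₂ (and likewise for the denominators kₖ):
a_0 = 6: 6/1
a_1 = 2: 13/2
a_2 = 12: 162/25
a_3 = 2: 337/52
a_4 = 12: 4206/649
a_5 = 2: 8749/1350
a_6 = 12: 109194/16849

109194/16849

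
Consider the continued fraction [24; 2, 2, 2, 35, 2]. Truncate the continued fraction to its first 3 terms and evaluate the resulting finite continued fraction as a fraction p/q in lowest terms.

a_0 = 24: 24/1
a_1 = 2: 49/2
a_2 = 2: 122/5

122/5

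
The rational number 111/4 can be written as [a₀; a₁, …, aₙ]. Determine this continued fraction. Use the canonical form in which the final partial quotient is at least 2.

[27; 1, 3]

Apply division with remainder until the remainder is 0:
⌊111/4⌋ = 27, remainder 3
⌊4/3⌋ = 1, remainder 1
⌊3/1⌋ = 3, remainder 0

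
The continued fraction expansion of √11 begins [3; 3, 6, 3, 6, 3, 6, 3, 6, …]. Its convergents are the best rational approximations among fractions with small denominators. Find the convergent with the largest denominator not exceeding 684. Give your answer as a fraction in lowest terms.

1257/379

List convergents until the denominator exceeds the bound:
a_0 = 3: 3/1  (≤ bound)
a_1 = 3: 10/3  (≤ bound)
a_2 = 6: 63/19  (≤ bound)
a_3 = 3: 199/60  (≤ bound)
a_4 = 6: 1257/379  (≤ bound)
a_5 = 3: 3970/1197  (> 684, stop)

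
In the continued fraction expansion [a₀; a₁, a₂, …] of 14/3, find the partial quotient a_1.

14 ÷ 3 → quotient 4, remainder 2
3 ÷ 2 → quotient 1, remainder 1

1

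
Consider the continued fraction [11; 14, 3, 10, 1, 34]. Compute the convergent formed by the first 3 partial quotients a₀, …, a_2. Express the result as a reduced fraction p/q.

476/43

Start with 3.
14 + 1/(3/1) = 14 + 1/3 = 43/3
11 + 1/(43/3) = 11 + 3/43 = 476/43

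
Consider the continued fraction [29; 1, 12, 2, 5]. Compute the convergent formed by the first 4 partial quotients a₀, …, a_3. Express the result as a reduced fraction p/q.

a_0 = 29: 29/1
a_1 = 1: 30/1
a_2 = 12: 389/13
a_3 = 2: 808/27

808/27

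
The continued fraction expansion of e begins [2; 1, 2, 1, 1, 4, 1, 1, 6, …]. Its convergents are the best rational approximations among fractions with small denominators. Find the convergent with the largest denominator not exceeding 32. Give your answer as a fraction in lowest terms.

a_0 = 2: 2/1  (≤ bound)
a_1 = 1: 3/1  (≤ bound)
a_2 = 2: 8/3  (≤ bound)
a_3 = 1: 11/4  (≤ bound)
a_4 = 1: 19/7  (≤ bound)
a_5 = 4: 87/32  (≤ bound)
a_6 = 1: 106/39  (> 32, stop)

87/32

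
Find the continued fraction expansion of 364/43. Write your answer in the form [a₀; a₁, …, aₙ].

364 ÷ 43 → quotient 8, remainder 20
43 ÷ 20 → quotient 2, remainder 3
20 ÷ 3 → quotient 6, remainder 2
3 ÷ 2 → quotient 1, remainder 1
2 ÷ 1 → quotient 2, remainder 0

[8; 2, 6, 1, 2]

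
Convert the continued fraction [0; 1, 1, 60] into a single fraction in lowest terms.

61/121

Start with 60.
1 + 1/(60/1) = 1 + 1/60 = 61/60
1 + 1/(61/60) = 1 + 60/61 = 121/61
0 + 1/(121/61) = 0 + 61/121 = 61/121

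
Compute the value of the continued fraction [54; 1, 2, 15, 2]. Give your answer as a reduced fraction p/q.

5194/95

Work from the innermost term outward:
Start with 2.
15 + 1/(2/1) = 15 + 1/2 = 31/2
2 + 1/(31/2) = 2 + 2/31 = 64/31
1 + 1/(64/31) = 1 + 31/64 = 95/64
54 + 1/(95/64) = 54 + 64/95 = 5194/95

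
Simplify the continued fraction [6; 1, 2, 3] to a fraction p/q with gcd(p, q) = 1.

67/10

a_0 = 6: 6/1
a_1 = 1: 7/1
a_2 = 2: 20/3
a_3 = 3: 67/10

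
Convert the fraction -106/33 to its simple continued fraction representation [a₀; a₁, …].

[-4; 1, 3, 1, 2, 2]

-106 = -4·33 + 26, so a_0 = -4
33 = 1·26 + 7, so a_1 = 1
26 = 3·7 + 5, so a_2 = 3
7 = 1·5 + 2, so a_3 = 1
5 = 2·2 + 1, so a_4 = 2
2 = 2·1 + 0, so a_5 = 2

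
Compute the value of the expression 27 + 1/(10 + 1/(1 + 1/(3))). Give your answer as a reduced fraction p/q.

1165/43

Collapse the nested fraction from the inside out:
Start with 3.
1 + 1/(3/1) = 1 + 1/3 = 4/3
10 + 1/(4/3) = 10 + 3/4 = 43/4
27 + 1/(43/4) = 27 + 4/43 = 1165/43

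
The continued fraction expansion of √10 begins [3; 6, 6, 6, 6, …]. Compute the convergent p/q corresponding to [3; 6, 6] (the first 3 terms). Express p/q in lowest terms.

117/37

Start with 6.
6 + 1/(6/1) = 6 + 1/6 = 37/6
3 + 1/(37/6) = 3 + 6/37 = 117/37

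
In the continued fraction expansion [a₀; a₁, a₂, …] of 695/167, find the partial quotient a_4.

2

695 ÷ 167 → quotient 4, remainder 27
167 ÷ 27 → quotient 6, remainder 5
27 ÷ 5 → quotient 5, remainder 2
5 ÷ 2 → quotient 2, remainder 1
2 ÷ 1 → quotient 2, remainder 0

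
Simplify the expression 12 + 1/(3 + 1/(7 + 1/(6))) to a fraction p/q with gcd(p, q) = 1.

1663/135

Start with 6.
7 + 1/(6/1) = 7 + 1/6 = 43/6
3 + 1/(43/6) = 3 + 6/43 = 135/43
12 + 1/(135/43) = 12 + 43/135 = 1663/135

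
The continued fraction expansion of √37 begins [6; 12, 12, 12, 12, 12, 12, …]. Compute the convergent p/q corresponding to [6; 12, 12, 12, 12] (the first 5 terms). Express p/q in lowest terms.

128766/21169

Start with 12.
12 + 1/(12/1) = 12 + 1/12 = 145/12
12 + 1/(145/12) = 12 + 12/145 = 1752/145
12 + 1/(1752/145) = 12 + 145/1752 = 21169/1752
6 + 1/(21169/1752) = 6 + 1752/21169 = 128766/21169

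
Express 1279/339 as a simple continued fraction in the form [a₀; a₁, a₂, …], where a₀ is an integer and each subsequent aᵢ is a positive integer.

[3; 1, 3, 2, 2, 15]

1279 ÷ 339 → quotient 3, remainder 262
339 ÷ 262 → quotient 1, remainder 77
262 ÷ 77 → quotient 3, remainder 31
77 ÷ 31 → quotient 2, remainder 15
31 ÷ 15 → quotient 2, remainder 1
15 ÷ 1 → quotient 15, remainder 0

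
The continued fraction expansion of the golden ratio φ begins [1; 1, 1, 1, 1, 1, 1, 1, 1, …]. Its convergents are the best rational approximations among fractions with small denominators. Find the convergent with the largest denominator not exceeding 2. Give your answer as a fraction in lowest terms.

List convergents until the denominator exceeds the bound:
a_0 = 1: 1/1  (≤ bound)
a_1 = 1: 2/1  (≤ bound)
a_2 = 1: 3/2  (≤ bound)
a_3 = 1: 5/3  (> 2, stop)

3/2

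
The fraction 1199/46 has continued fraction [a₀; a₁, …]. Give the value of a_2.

1199 ÷ 46 → quotient 26, remainder 3
46 ÷ 3 → quotient 15, remainder 1
3 ÷ 1 → quotient 3, remainder 0

3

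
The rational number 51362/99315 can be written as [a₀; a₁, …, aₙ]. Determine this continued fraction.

[0; 1, 1, 14, 15, 56, 1, 3]

Apply division with remainder until the remainder is 0:
51362 ÷ 99315 → quotient 0, remainder 51362
99315 ÷ 51362 → quotient 1, remainder 47953
51362 ÷ 47953 → quotient 1, remainder 3409
47953 ÷ 3409 → quotient 14, remainder 227
3409 ÷ 227 → quotient 15, remainder 4
227 ÷ 4 → quotient 56, remainder 3
4 ÷ 3 → quotient 1, remainder 1
3 ÷ 1 → quotient 3, remainder 0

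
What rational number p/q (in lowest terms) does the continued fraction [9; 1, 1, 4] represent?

Start with 4.
1 + 1/(4/1) = 1 + 1/4 = 5/4
1 + 1/(5/4) = 1 + 4/5 = 9/5
9 + 1/(9/5) = 9 + 5/9 = 86/9

86/9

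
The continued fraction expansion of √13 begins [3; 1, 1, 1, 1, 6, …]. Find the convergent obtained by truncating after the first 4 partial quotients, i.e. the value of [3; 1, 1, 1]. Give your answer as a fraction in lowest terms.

Start with 1.
1 + 1/(1/1) = 1 + 1/1 = 2/1
1 + 1/(2/1) = 1 + 1/2 = 3/2
3 + 1/(3/2) = 3 + 2/3 = 11/3

11/3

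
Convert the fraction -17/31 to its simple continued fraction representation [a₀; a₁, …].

[-1; 2, 4, 1, 2]

-17 ÷ 31 → quotient -1, remainder 14
31 ÷ 14 → quotient 2, remainder 3
14 ÷ 3 → quotient 4, remainder 2
3 ÷ 2 → quotient 1, remainder 1
2 ÷ 1 → quotient 2, remainder 0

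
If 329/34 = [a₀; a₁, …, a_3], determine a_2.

Run the Euclidean algorithm, recording each quotient:
⌊329/34⌋ = 9, remainder 23
⌊34/23⌋ = 1, remainder 11
⌊23/11⌋ = 2, remainder 1

2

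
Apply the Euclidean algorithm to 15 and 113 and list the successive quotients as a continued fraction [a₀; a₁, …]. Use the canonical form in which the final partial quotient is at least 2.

15 = 0·113 + 15, so a_0 = 0
113 = 7·15 + 8, so a_1 = 7
15 = 1·8 + 7, so a_2 = 1
8 = 1·7 + 1, so a_3 = 1
7 = 7·1 + 0, so a_4 = 7

[0; 7, 1, 1, 7]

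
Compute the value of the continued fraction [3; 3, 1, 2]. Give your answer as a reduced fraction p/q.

36/11

Collapse the nested fraction from the inside out:
Start with 2.
1 + 1/(2/1) = 1 + 1/2 = 3/2
3 + 1/(3/2) = 3 + 2/3 = 11/3
3 + 1/(11/3) = 3 + 3/11 = 36/11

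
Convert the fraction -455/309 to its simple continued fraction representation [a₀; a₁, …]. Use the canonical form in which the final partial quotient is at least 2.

-455 ÷ 309 → quotient -2, remainder 163
309 ÷ 163 → quotient 1, remainder 146
163 ÷ 146 → quotient 1, remainder 17
146 ÷ 17 → quotient 8, remainder 10
17 ÷ 10 → quotient 1, remainder 7
10 ÷ 7 → quotient 1, remainder 3
7 ÷ 3 → quotient 2, remainder 1
3 ÷ 1 → quotient 3, remainder 0

[-2; 1, 1, 8, 1, 1, 2, 3]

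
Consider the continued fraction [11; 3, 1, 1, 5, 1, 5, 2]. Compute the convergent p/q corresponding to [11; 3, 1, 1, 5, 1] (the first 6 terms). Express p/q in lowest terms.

519/46

a_0 = 11: 11/1
a_1 = 3: 34/3
a_2 = 1: 45/4
a_3 = 1: 79/7
a_4 = 5: 440/39
a_5 = 1: 519/46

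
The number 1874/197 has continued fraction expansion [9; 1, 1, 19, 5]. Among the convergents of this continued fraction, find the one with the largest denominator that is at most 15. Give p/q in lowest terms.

19/2

a_0 = 9: 9/1  (≤ bound)
a_1 = 1: 10/1  (≤ bound)
a_2 = 1: 19/2  (≤ bound)
a_3 = 19: 371/39  (> 15, stop)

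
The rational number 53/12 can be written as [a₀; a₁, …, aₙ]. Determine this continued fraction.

⌊53/12⌋ = 4, remainder 5
⌊12/5⌋ = 2, remainder 2
⌊5/2⌋ = 2, remainder 1
⌊2/1⌋ = 2, remainder 0

[4; 2, 2, 2]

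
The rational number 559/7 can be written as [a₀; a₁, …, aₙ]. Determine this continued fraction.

[79; 1, 6]

Apply division with remainder until the remainder is 0:
559 = 79·7 + 6, so a_0 = 79
7 = 1·6 + 1, so a_1 = 1
6 = 6·1 + 0, so a_2 = 6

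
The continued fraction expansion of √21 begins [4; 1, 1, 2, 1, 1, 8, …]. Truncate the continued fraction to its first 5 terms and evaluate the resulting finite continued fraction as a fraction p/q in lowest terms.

32/7

Start with 1.
2 + 1/(1/1) = 2 + 1/1 = 3/1
1 + 1/(3/1) = 1 + 1/3 = 4/3
1 + 1/(4/3) = 1 + 3/4 = 7/4
4 + 1/(7/4) = 4 + 4/7 = 32/7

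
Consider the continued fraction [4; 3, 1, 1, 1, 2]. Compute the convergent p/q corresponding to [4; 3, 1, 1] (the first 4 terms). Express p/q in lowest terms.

30/7

Start with 1.
1 + 1/(1/1) = 1 + 1/1 = 2/1
3 + 1/(2/1) = 3 + 1/2 = 7/2
4 + 1/(7/2) = 4 + 2/7 = 30/7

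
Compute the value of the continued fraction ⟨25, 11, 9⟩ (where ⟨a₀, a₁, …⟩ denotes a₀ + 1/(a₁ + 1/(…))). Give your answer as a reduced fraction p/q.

a_0 = 25: 25/1
a_1 = 11: 276/11
a_2 = 9: 2509/100

2509/100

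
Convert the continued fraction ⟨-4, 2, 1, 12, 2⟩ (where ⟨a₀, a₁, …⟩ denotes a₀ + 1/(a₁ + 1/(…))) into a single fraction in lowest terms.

Use the convergent recurrence hₖ = aₖ·hₖ₋₁ + hₖ₋₂ (and likewise for the denominators kₖ):
a_0 = -4: -4/1
a_1 = 2: -7/2
a_2 = 1: -11/3
a_3 = 12: -139/38
a_4 = 2: -289/79

-289/79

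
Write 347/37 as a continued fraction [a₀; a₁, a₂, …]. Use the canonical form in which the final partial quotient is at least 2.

[9; 2, 1, 1, 1, 4]

Repeatedly divide and take the remainder:
347 ÷ 37 → quotient 9, remainder 14
37 ÷ 14 → quotient 2, remainder 9
14 ÷ 9 → quotient 1, remainder 5
9 ÷ 5 → quotient 1, remainder 4
5 ÷ 4 → quotient 1, remainder 1
4 ÷ 1 → quotient 4, remainder 0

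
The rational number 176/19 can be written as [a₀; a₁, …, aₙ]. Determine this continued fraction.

176 ÷ 19 → quotient 9, remainder 5
19 ÷ 5 → quotient 3, remainder 4
5 ÷ 4 → quotient 1, remainder 1
4 ÷ 1 → quotient 4, remainder 0

[9; 3, 1, 4]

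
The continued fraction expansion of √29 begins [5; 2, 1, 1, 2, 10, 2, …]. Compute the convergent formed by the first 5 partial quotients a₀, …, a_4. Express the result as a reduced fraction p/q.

70/13

Use the convergent recurrence hₖ = aₖ·hₖ₋₁ + hₖ₋₂ (and likewise for the denominators kₖ):
a_0 = 5: 5/1
a_1 = 2: 11/2
a_2 = 1: 16/3
a_3 = 1: 27/5
a_4 = 2: 70/13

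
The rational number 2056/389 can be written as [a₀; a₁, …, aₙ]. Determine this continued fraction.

Run the Euclidean algorithm, recording each quotient:
2056 ÷ 389 → quotient 5, remainder 111
389 ÷ 111 → quotient 3, remainder 56
111 ÷ 56 → quotient 1, remainder 55
56 ÷ 55 → quotient 1, remainder 1
55 ÷ 1 → quotient 55, remainder 0

[5; 3, 1, 1, 55]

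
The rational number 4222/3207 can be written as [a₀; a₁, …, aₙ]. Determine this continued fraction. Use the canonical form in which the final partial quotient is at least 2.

[1; 3, 6, 3, 1, 3, 3, 3]

⌊4222/3207⌋ = 1, remainder 1015
⌊3207/1015⌋ = 3, remainder 162
⌊1015/162⌋ = 6, remainder 43
⌊162/43⌋ = 3, remainder 33
⌊43/33⌋ = 1, remainder 10
⌊33/10⌋ = 3, remainder 3
⌊10/3⌋ = 3, remainder 1
⌊3/1⌋ = 3, remainder 0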